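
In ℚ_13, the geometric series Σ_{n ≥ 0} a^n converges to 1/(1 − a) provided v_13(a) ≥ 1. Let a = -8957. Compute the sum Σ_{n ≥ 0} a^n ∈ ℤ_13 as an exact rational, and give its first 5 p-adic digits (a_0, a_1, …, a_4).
Σ a^n = 1/(1 − a) = 1/8958;  first 5 digits = (1, 0, 12, 8, 0)

v_13(a) = 2 ≥ 1, so the series converges in ℤ_13 to 1/(1 − a) = 1/(1 − (-8957)) = 1/8958. Expand this rational in ℤ_13: compute digits iteratively via d_i = x_i mod 13, x_{i+1} = (x_i − d_i)/13. The first 5 digits are (1, 0, 12, 8, 0).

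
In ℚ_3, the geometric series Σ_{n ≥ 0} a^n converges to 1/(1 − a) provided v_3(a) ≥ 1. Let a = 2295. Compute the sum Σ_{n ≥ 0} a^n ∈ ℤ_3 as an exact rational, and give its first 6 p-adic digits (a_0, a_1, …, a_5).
Σ a^n = 1/(1 − a) = -1/2294;  first 6 digits = (1, 0, 0, 1, 1, 0)

v_3(a) = 3 ≥ 1, so the series converges in ℤ_3 to 1/(1 − a) = 1/(1 − 2295) = -1/2294. Expand this rational in ℤ_3: compute digits iteratively via d_i = x_i mod 3, x_{i+1} = (x_i − d_i)/3. The first 6 digits are (1, 0, 0, 1, 1, 0).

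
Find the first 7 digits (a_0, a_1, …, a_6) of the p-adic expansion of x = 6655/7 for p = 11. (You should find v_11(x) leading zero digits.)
(a_0, …, a_6) = (0, 0, 0, 7, 1, 3, 6)

v_11(6655/7) = 3, so a_0 = ... = a_2 = 0. Factor out: x = 11^3 · u with u = 5/7 a unit in ℤ_11. Expand u iteratively via a_{v+i} = u_i mod 11, u_{i+1} = (u_i − a_{v+i})/11:
  u_0 = 5/7;  a_3 = 7;  u_1 = (u_0 − 7)/11 = -4/7
  u_1 = -4/7;  a_4 = 1;  u_2 = (u_1 − 1)/11 = -1/7
  u_2 = -1/7;  a_5 = 3;  u_3 = (u_2 − 3)/11 = -2/7
  u_3 = -2/7;  a_6 = 6;  u_4 = (u_3 − 6)/11 = -4/7
Digits: (0, 0, 0, 7, 1, 3, 6).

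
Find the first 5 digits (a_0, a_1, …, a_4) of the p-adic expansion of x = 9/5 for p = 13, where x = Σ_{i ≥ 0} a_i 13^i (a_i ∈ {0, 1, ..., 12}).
(a_0, …, a_4) = (7, 10, 7, 2, 5)

v_13(9/5) = 0 (numerator and denominator both coprime to 13), so x ∈ ℤ_13^×. Compute digits iteratively via a_i = x_i mod 13, x_{i+1} = (x_i − a_i)/13, with x_0 = x:
  x_0 = 9/5;  a_0 = 7;  x_1 = (x_0 − 7)/13 = -2/5
  x_1 = -2/5;  a_1 = 10;  x_2 = (x_1 − 10)/13 = -4/5
  x_2 = -4/5;  a_2 = 7;  x_3 = (x_2 − 7)/13 = -3/5
  x_3 = -3/5;  a_3 = 2;  x_4 = (x_3 − 2)/13 = -1/5
  x_4 = -1/5;  a_4 = 5;  x_5 = (x_4 − 5)/13 = -2/5
Digits: (7, 10, 7, 2, 5).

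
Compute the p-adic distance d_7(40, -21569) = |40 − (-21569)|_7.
d_7(40, -21569) = 1/2401

Step 1 — x − y = 40 − (-21569) = 21609. Step 2 — v_7(21609) = 4 (factor: 21609 = (7^4 · 9); the sign does not affect v_p). Step 3 — |x − y|_7 = 7^{-4} = 1/2401.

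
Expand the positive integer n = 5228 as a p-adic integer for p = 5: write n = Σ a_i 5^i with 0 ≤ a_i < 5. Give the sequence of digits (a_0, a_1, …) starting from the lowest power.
(a_0, a_1, …) = (3, 0, 4, 1, 3, 1)

Repeated division by 5 gives the digits low-to-high: 5228 = 3 + 4·5^2 + 1·5^3 + 3·5^4 + 1·5^5. Digit sequence: (3, 0, 4, 1, 3, 1).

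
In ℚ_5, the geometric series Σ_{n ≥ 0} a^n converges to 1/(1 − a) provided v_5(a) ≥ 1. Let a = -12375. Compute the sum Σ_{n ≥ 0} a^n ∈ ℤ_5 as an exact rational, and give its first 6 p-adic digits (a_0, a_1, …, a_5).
Σ a^n = 1/(1 − a) = 1/12376;  first 6 digits = (1, 0, 0, 1, 0, 1)

v_5(a) = 3 ≥ 1, so the series converges in ℤ_5 to 1/(1 − a) = 1/(1 − (-12375)) = 1/12376. Expand this rational in ℤ_5: compute digits iteratively via d_i = x_i mod 5, x_{i+1} = (x_i − d_i)/5. The first 6 digits are (1, 0, 0, 1, 0, 1).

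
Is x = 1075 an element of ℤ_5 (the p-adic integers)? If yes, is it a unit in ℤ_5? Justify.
x ∈ ℤ_5 but not a unit; v_5(x) = 2 > 0

ℤ_5 = {x ∈ ℚ_5 : v_5(x) ≥ 0} and ℤ_5^× = {x ∈ ℤ_5 : v_5(x) = 0}. Here v_5(1075) = v_5(num) − v_5(den) = 2; compare against these criteria.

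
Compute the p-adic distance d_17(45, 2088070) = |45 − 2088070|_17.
d_17(45, 2088070) = 1/83521

Step 1 — x − y = 45 − 2088070 = -2088025. Step 2 — v_17(-2088025) = 4 (factor: -2088025 = −(17^4 · 25); the sign does not affect v_p). Step 3 — |x − y|_17 = 17^{-4} = 1/83521.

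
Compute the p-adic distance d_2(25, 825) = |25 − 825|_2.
d_2(25, 825) = 1/32

Step 1 — x − y = 25 − 825 = -800. Step 2 — v_2(-800) = 5 (factor: -800 = −(2^5 · 25); the sign does not affect v_p). Step 3 — |x − y|_2 = 2^{-5} = 1/32.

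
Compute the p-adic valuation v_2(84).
v_2(84) = 2

v_2(n) is the largest exponent k such that 2^k divides n. Factor out: 84 = 2^2 · 21. (Sign doesn't affect v_p.) So v_2(84) = 2.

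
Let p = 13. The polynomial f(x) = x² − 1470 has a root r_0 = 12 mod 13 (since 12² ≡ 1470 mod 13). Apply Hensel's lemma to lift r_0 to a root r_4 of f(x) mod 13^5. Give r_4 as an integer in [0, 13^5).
r_4 = 117142 (mod 371293)

Hensel's recurrence: r_{i+1} = r_i − f(r_i)·(f′(r_i))^{-1} mod 13^{i+2}, with f′(x) = 2x. Iterate:
  r_0 = 12 (mod 13)
  r_1 = 25 (mod 169)
  r_2 = 701 (mod 2197)
  r_3 = 2898 (mod 28561)
  r_4 = 117142 (mod 371293)
Final: r_4 = 117142, and one checks f(r_4) ≡ 0 mod 13^5.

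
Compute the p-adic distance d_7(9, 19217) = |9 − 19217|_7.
d_7(9, 19217) = 1/2401

Step 1 — x − y = 9 − 19217 = -19208. Step 2 — v_7(-19208) = 4 (factor: -19208 = −(7^4 · 8); the sign does not affect v_p). Step 3 — |x − y|_7 = 7^{-4} = 1/2401.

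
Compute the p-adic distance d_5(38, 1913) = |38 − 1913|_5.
d_5(38, 1913) = 1/625

Step 1 — x − y = 38 − 1913 = -1875. Step 2 — v_5(-1875) = 4 (factor: -1875 = −(5^4 · 3); the sign does not affect v_p). Step 3 — |x − y|_5 = 5^{-4} = 1/625.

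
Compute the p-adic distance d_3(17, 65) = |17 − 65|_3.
d_3(17, 65) = 1/3

Step 1 — x − y = 17 − 65 = -48. Step 2 — v_3(-48) = 1 (factor: -48 = −(3^1 · 16); the sign does not affect v_p). Step 3 — |x − y|_3 = 3^{-1} = 1/3.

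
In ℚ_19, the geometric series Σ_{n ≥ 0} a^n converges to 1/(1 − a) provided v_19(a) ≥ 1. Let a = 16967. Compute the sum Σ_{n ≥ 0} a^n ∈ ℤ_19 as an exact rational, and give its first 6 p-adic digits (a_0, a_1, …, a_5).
Σ a^n = 1/(1 − a) = -1/16966;  first 6 digits = (1, 0, 9, 2, 5, 2)

v_19(a) = 2 ≥ 1, so the series converges in ℤ_19 to 1/(1 − a) = 1/(1 − 16967) = -1/16966. Expand this rational in ℤ_19: compute digits iteratively via d_i = x_i mod 19, x_{i+1} = (x_i − d_i)/19. The first 6 digits are (1, 0, 9, 2, 5, 2).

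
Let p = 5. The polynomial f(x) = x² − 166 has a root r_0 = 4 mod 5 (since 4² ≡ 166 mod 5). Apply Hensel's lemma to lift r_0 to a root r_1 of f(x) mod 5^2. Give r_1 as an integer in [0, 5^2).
r_1 = 4 (mod 25)

Hensel's recurrence: r_{i+1} = r_i − f(r_i)·(f′(r_i))^{-1} mod 5^{i+2}, with f′(x) = 2x. Iterate:
  r_0 = 4 (mod 5)
  r_1 = 4 (mod 25)
Final: r_1 = 4, and one checks f(r_1) ≡ 0 mod 5^2.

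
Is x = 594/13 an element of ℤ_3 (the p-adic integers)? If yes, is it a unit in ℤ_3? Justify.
x ∈ ℤ_3 but not a unit; v_3(x) = 3 > 0

ℤ_3 = {x ∈ ℚ_3 : v_3(x) ≥ 0} and ℤ_3^× = {x ∈ ℤ_3 : v_3(x) = 0}. Here v_3(594/13) = v_3(num) − v_3(den) = 3; compare against these criteria.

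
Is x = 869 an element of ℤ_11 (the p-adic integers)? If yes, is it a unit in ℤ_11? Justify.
x ∈ ℤ_11 but not a unit; v_11(x) = 1 > 0

ℤ_11 = {x ∈ ℚ_11 : v_11(x) ≥ 0} and ℤ_11^× = {x ∈ ℤ_11 : v_11(x) = 0}. Here v_11(869) = v_11(num) − v_11(den) = 1; compare against these criteria.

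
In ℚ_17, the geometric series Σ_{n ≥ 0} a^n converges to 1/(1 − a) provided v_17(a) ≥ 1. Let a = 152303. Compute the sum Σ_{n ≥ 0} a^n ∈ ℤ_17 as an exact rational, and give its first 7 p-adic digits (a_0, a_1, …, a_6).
Σ a^n = 1/(1 − a) = -1/152302;  first 7 digits = (1, 0, 0, 14, 1, 0, 9)

v_17(a) = 3 ≥ 1, so the series converges in ℤ_17 to 1/(1 − a) = 1/(1 − 152303) = -1/152302. Expand this rational in ℤ_17: compute digits iteratively via d_i = x_i mod 17, x_{i+1} = (x_i − d_i)/17. The first 7 digits are (1, 0, 0, 14, 1, 0, 9).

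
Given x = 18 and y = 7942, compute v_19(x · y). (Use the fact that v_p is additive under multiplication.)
v_19(142956) = 2

v_p(x) = 0 (factor: 18 = 19^0 · 18); v_p(y) = 2 (factor: 7942 = 19^2 · 22). Additivity: v_p(xy) = v_p(x) + v_p(y) = 0 + 2 = 2. (Direct check: xy = 142956 = 19^2 · (396).)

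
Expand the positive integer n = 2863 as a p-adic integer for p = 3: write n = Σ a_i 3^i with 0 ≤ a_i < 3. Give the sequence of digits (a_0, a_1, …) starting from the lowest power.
(a_0, a_1, …) = (1, 0, 0, 1, 2, 2, 0, 1)

Repeated division by 3 gives the digits low-to-high: 2863 = 1 + 1·3^3 + 2·3^4 + 2·3^5 + 1·3^7. Digit sequence: (1, 0, 0, 1, 2, 2, 0, 1).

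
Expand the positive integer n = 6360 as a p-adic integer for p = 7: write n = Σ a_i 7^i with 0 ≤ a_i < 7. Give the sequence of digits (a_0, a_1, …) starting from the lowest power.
(a_0, a_1, …) = (4, 5, 3, 4, 2)

Repeated division by 7 gives the digits low-to-high: 6360 = 4 + 5·7^1 + 3·7^2 + 4·7^3 + 2·7^4. Digit sequence: (4, 5, 3, 4, 2).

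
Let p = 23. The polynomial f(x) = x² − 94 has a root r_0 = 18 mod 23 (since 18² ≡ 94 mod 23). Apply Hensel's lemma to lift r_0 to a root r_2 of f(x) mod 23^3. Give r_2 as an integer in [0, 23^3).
r_2 = 11150 (mod 12167)

Hensel's recurrence: r_{i+1} = r_i − f(r_i)·(f′(r_i))^{-1} mod 23^{i+2}, with f′(x) = 2x. Iterate:
  r_0 = 18 (mod 23)
  r_1 = 41 (mod 529)
  r_2 = 11150 (mod 12167)
Final: r_2 = 11150, and one checks f(r_2) ≡ 0 mod 23^3.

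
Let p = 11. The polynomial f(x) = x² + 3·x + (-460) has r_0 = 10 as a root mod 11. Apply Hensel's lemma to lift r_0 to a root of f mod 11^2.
r_1 = 98 (mod 121)

Hensel: r_{i+1} = r_i − f(r_i)·(f′(r_i))^{-1} mod 11^{i+2}, f′(x) = 2x + 3. Iterate:
  r_0 = 10 (mod 11)
  r_1 = 98 (mod 121)
Final: r = 98 satisfies f(r) ≡ 0 mod 11^2.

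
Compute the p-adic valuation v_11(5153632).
v_11(5153632) = 5

v_11(n) is the largest exponent k such that 11^k divides n. Factor out: 5153632 = 11^5 · 32. (Sign doesn't affect v_p.) So v_11(5153632) = 5.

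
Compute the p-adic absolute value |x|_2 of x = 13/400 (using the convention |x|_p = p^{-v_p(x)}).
|13/400|_2 = 16

Step 1 — compute v_2(x) by factoring powers of 2 out of the numerator and denominator: v_2(13/400) = -4. Step 2 — apply |x|_p = p^{-v_p(x)} = 2^{4} = 16.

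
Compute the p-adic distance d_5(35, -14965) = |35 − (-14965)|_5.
d_5(35, -14965) = 1/625

Step 1 — x − y = 35 − (-14965) = 15000. Step 2 — v_5(15000) = 4 (factor: 15000 = (5^4 · 24); the sign does not affect v_p). Step 3 — |x − y|_5 = 5^{-4} = 1/625.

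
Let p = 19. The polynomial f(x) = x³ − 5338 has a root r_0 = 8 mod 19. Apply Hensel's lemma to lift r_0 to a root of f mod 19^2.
r_1 = 255 (mod 361)

Hensel: r_{i+1} = r_i − f(r_i)/f′(r_i) mod 19^{i+2}, where f′(x) = 3x². Iterate:
  r_0 = 8 (mod 19)
  r_1 = 255 (mod 361)
Final: r = 255 with f(r) ≡ 0 mod 19^2.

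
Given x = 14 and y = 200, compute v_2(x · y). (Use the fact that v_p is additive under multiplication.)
v_2(2800) = 4

v_p(x) = 1 (factor: 14 = 2^1 · 7); v_p(y) = 3 (factor: 200 = 2^3 · 25). Additivity: v_p(xy) = v_p(x) + v_p(y) = 1 + 3 = 4. (Direct check: xy = 2800 = 2^4 · (175).)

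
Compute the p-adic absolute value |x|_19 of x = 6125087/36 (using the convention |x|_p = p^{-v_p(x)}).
|6125087/36|_19 = 1/130321

Step 1 — compute v_19(x) by factoring powers of 19 out of the numerator and denominator: v_19(6125087/36) = 4. Step 2 — apply |x|_p = p^{-v_p(x)} = 19^{-4} = 1/130321.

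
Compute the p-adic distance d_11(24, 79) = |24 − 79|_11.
d_11(24, 79) = 1/11

Step 1 — x − y = 24 − 79 = -55. Step 2 — v_11(-55) = 1 (factor: -55 = −(11^1 · 5); the sign does not affect v_p). Step 3 — |x − y|_11 = 11^{-1} = 1/11.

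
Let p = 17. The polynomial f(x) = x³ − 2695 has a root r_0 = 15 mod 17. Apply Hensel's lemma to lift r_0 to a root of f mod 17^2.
r_1 = 151 (mod 289)

Hensel: r_{i+1} = r_i − f(r_i)/f′(r_i) mod 17^{i+2}, where f′(x) = 3x². Iterate:
  r_0 = 15 (mod 17)
  r_1 = 151 (mod 289)
Final: r = 151 with f(r) ≡ 0 mod 17^2.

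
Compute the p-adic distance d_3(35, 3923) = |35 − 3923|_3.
d_3(35, 3923) = 1/243

Step 1 — x − y = 35 − 3923 = -3888. Step 2 — v_3(-3888) = 5 (factor: -3888 = −(3^5 · 16); the sign does not affect v_p). Step 3 — |x − y|_3 = 3^{-5} = 1/243.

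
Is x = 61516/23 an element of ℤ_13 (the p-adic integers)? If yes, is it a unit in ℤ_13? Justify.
x ∈ ℤ_13 but not a unit; v_13(x) = 3 > 0

ℤ_13 = {x ∈ ℚ_13 : v_13(x) ≥ 0} and ℤ_13^× = {x ∈ ℤ_13 : v_13(x) = 0}. Here v_13(61516/23) = v_13(num) − v_13(den) = 3; compare against these criteria.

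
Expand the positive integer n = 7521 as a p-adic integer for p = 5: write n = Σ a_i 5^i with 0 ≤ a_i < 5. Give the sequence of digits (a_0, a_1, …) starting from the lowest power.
(a_0, a_1, …) = (1, 4, 0, 0, 2, 2)

Repeated division by 5 gives the digits low-to-high: 7521 = 1 + 4·5^1 + 2·5^4 + 2·5^5. Digit sequence: (1, 4, 0, 0, 2, 2).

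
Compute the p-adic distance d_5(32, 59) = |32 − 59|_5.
d_5(32, 59) = 1

Step 1 — x − y = 32 − 59 = -27. Step 2 — v_5(-27) = 0 (factor: -27 = −(5^0 · 27); the sign does not affect v_p). Step 3 — |x − y|_5 = 5^{0} = 1.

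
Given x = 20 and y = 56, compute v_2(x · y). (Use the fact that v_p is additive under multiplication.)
v_2(1120) = 5

v_p(x) = 2 (factor: 20 = 2^2 · 5); v_p(y) = 3 (factor: 56 = 2^3 · 7). Additivity: v_p(xy) = v_p(x) + v_p(y) = 2 + 3 = 5. (Direct check: xy = 1120 = 2^5 · (35).)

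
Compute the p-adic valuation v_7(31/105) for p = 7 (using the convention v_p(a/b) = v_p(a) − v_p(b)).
v_7(31/105) = -1

Factor powers of 7 from the numerator and denominator of the reduced fraction: 31 = 7^0 · 31 and 105 = 7^1 · 15. Apply v_p(a/b) = v_p(a) − v_p(b): v_7(31/105) = 0 − 1 = -1.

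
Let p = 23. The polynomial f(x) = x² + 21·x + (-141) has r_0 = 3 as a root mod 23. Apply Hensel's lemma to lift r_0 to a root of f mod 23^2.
r_1 = 417 (mod 529)

Hensel: r_{i+1} = r_i − f(r_i)·(f′(r_i))^{-1} mod 23^{i+2}, f′(x) = 2x + 21. Iterate:
  r_0 = 3 (mod 23)
  r_1 = 417 (mod 529)
Final: r = 417 satisfies f(r) ≡ 0 mod 23^2.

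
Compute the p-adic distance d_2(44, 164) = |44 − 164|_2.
d_2(44, 164) = 1/8

Step 1 — x − y = 44 − 164 = -120. Step 2 — v_2(-120) = 3 (factor: -120 = −(2^3 · 15); the sign does not affect v_p). Step 3 — |x − y|_2 = 2^{-3} = 1/8.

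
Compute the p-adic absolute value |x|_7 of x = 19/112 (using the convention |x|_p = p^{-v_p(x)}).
|19/112|_7 = 7

Step 1 — compute v_7(x) by factoring powers of 7 out of the numerator and denominator: v_7(19/112) = -1. Step 2 — apply |x|_p = p^{-v_p(x)} = 7^{1} = 7.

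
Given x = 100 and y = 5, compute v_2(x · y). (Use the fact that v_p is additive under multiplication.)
v_2(500) = 2

v_p(x) = 2 (factor: 100 = 2^2 · 25); v_p(y) = 0 (factor: 5 = 2^0 · 5). Additivity: v_p(xy) = v_p(x) + v_p(y) = 2 + 0 = 2. (Direct check: xy = 500 = 2^2 · (125).)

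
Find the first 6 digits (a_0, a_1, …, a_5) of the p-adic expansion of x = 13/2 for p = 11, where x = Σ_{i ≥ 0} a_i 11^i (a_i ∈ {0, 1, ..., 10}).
(a_0, …, a_5) = (1, 6, 5, 5, 5, 5)

v_11(13/2) = 0 (numerator and denominator both coprime to 11), so x ∈ ℤ_11^×. Compute digits iteratively via a_i = x_i mod 11, x_{i+1} = (x_i − a_i)/11, with x_0 = x:
  x_0 = 13/2;  a_0 = 1;  x_1 = (x_0 − 1)/11 = 1/2
  x_1 = 1/2;  a_1 = 6;  x_2 = (x_1 − 6)/11 = -1/2
  x_2 = -1/2;  a_2 = 5;  x_3 = (x_2 − 5)/11 = -1/2
  x_3 = -1/2;  a_3 = 5;  x_4 = (x_3 − 5)/11 = -1/2
  x_4 = -1/2;  a_4 = 5;  x_5 = (x_4 − 5)/11 = -1/2
  x_5 = -1/2;  a_5 = 5;  x_6 = (x_5 − 5)/11 = -1/2
Digits: (1, 6, 5, 5, 5, 5).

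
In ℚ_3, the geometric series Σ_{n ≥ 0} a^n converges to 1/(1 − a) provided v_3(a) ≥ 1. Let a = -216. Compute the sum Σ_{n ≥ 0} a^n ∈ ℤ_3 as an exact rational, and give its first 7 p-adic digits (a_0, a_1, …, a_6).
Σ a^n = 1/(1 − a) = 1/217;  first 7 digits = (1, 0, 0, 1, 0, 2, 0)

v_3(a) = 3 ≥ 1, so the series converges in ℤ_3 to 1/(1 − a) = 1/(1 − (-216)) = 1/217. Expand this rational in ℤ_3: compute digits iteratively via d_i = x_i mod 3, x_{i+1} = (x_i − d_i)/3. The first 7 digits are (1, 0, 0, 1, 0, 2, 0).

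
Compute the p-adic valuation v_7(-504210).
v_7(-504210) = 5

v_7(n) is the largest exponent k such that 7^k divides n. Factor out: -504210 = -7^5 · 30. (Sign doesn't affect v_p.) So v_7(-504210) = 5.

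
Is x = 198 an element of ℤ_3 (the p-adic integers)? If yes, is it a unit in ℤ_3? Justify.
x ∈ ℤ_3 but not a unit; v_3(x) = 2 > 0

ℤ_3 = {x ∈ ℚ_3 : v_3(x) ≥ 0} and ℤ_3^× = {x ∈ ℤ_3 : v_3(x) = 0}. Here v_3(198) = v_3(num) − v_3(den) = 2; compare against these criteria.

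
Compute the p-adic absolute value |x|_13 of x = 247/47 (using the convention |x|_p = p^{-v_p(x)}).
|247/47|_13 = 1/13

Step 1 — compute v_13(x) by factoring powers of 13 out of the numerator and denominator: v_13(247/47) = 1. Step 2 — apply |x|_p = p^{-v_p(x)} = 13^{-1} = 1/13.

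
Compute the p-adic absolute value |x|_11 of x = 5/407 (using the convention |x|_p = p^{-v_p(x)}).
|5/407|_11 = 11

Step 1 — compute v_11(x) by factoring powers of 11 out of the numerator and denominator: v_11(5/407) = -1. Step 2 — apply |x|_p = p^{-v_p(x)} = 11^{1} = 11.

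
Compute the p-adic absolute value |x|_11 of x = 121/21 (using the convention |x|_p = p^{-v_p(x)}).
|121/21|_11 = 1/121

Step 1 — compute v_11(x) by factoring powers of 11 out of the numerator and denominator: v_11(121/21) = 2. Step 2 — apply |x|_p = p^{-v_p(x)} = 11^{-2} = 1/121.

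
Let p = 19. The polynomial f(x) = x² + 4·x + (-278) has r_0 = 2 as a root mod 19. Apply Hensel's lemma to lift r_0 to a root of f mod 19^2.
r_1 = 306 (mod 361)

Hensel: r_{i+1} = r_i − f(r_i)·(f′(r_i))^{-1} mod 19^{i+2}, f′(x) = 2x + 4. Iterate:
  r_0 = 2 (mod 19)
  r_1 = 306 (mod 361)
Final: r = 306 satisfies f(r) ≡ 0 mod 19^2.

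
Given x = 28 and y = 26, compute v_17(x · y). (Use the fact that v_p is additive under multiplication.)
v_17(728) = 0

v_p(x) = 0 (factor: 28 = 17^0 · 28); v_p(y) = 0 (factor: 26 = 17^0 · 26). Additivity: v_p(xy) = v_p(x) + v_p(y) = 0 + 0 = 0. (Direct check: xy = 728 = 17^0 · (728).)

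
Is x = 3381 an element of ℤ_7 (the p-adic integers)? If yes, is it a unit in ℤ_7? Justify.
x ∈ ℤ_7 but not a unit; v_7(x) = 2 > 0

ℤ_7 = {x ∈ ℚ_7 : v_7(x) ≥ 0} and ℤ_7^× = {x ∈ ℤ_7 : v_7(x) = 0}. Here v_7(3381) = v_7(num) − v_7(den) = 2; compare against these criteria.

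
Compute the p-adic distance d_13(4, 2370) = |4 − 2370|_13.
d_13(4, 2370) = 1/169

Step 1 — x − y = 4 − 2370 = -2366. Step 2 — v_13(-2366) = 2 (factor: -2366 = −(13^2 · 14); the sign does not affect v_p). Step 3 — |x − y|_13 = 13^{-2} = 1/169.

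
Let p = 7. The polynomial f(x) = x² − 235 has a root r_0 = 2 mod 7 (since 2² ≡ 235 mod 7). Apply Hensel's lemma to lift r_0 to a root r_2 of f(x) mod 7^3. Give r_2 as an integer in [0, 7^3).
r_2 = 121 (mod 343)

Hensel's recurrence: r_{i+1} = r_i − f(r_i)·(f′(r_i))^{-1} mod 7^{i+2}, with f′(x) = 2x. Iterate:
  r_0 = 2 (mod 7)
  r_1 = 23 (mod 49)
  r_2 = 121 (mod 343)
Final: r_2 = 121, and one checks f(r_2) ≡ 0 mod 7^3.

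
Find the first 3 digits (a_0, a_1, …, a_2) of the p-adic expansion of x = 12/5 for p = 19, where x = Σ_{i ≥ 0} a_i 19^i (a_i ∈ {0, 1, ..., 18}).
(a_0, …, a_2) = (10, 11, 7)

v_19(12/5) = 0 (numerator and denominator both coprime to 19), so x ∈ ℤ_19^×. Compute digits iteratively via a_i = x_i mod 19, x_{i+1} = (x_i − a_i)/19, with x_0 = x:
  x_0 = 12/5;  a_0 = 10;  x_1 = (x_0 − 10)/19 = -2/5
  x_1 = -2/5;  a_1 = 11;  x_2 = (x_1 − 11)/19 = -3/5
  x_2 = -3/5;  a_2 = 7;  x_3 = (x_2 − 7)/19 = -2/5
Digits: (10, 11, 7).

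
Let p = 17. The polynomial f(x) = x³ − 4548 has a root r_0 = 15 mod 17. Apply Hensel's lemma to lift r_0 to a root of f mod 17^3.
r_2 = 3942 (mod 4913)

Hensel: r_{i+1} = r_i − f(r_i)/f′(r_i) mod 17^{i+2}, where f′(x) = 3x². Iterate:
  r_0 = 15 (mod 17)
  r_1 = 185 (mod 289)
  r_2 = 3942 (mod 4913)
Final: r = 3942 with f(r) ≡ 0 mod 17^3.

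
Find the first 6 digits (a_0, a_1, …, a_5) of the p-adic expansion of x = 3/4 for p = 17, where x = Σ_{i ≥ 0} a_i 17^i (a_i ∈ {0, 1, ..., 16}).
(a_0, …, a_5) = (5, 4, 4, 4, 4, 4)

v_17(3/4) = 0 (numerator and denominator both coprime to 17), so x ∈ ℤ_17^×. Compute digits iteratively via a_i = x_i mod 17, x_{i+1} = (x_i − a_i)/17, with x_0 = x:
  x_0 = 3/4;  a_0 = 5;  x_1 = (x_0 − 5)/17 = -1/4
  x_1 = -1/4;  a_1 = 4;  x_2 = (x_1 − 4)/17 = -1/4
  x_2 = -1/4;  a_2 = 4;  x_3 = (x_2 − 4)/17 = -1/4
  x_3 = -1/4;  a_3 = 4;  x_4 = (x_3 − 4)/17 = -1/4
  x_4 = -1/4;  a_4 = 4;  x_5 = (x_4 − 4)/17 = -1/4
  x_5 = -1/4;  a_5 = 4;  x_6 = (x_5 − 4)/17 = -1/4
Digits: (5, 4, 4, 4, 4, 4).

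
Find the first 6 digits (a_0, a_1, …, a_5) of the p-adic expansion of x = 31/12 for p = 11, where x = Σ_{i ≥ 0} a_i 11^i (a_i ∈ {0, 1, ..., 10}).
(a_0, …, a_5) = (9, 4, 6, 4, 6, 4)

v_11(31/12) = 0 (numerator and denominator both coprime to 11), so x ∈ ℤ_11^×. Compute digits iteratively via a_i = x_i mod 11, x_{i+1} = (x_i − a_i)/11, with x_0 = x:
  x_0 = 31/12;  a_0 = 9;  x_1 = (x_0 − 9)/11 = -7/12
  x_1 = -7/12;  a_1 = 4;  x_2 = (x_1 − 4)/11 = -5/12
  x_2 = -5/12;  a_2 = 6;  x_3 = (x_2 − 6)/11 = -7/12
  x_3 = -7/12;  a_3 = 4;  x_4 = (x_3 − 4)/11 = -5/12
  x_4 = -5/12;  a_4 = 6;  x_5 = (x_4 − 6)/11 = -7/12
  x_5 = -7/12;  a_5 = 4;  x_6 = (x_5 − 4)/11 = -5/12
Digits: (9, 4, 6, 4, 6, 4).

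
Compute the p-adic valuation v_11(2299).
v_11(2299) = 2

v_11(n) is the largest exponent k such that 11^k divides n. Factor out: 2299 = 11^2 · 19. (Sign doesn't affect v_p.) So v_11(2299) = 2.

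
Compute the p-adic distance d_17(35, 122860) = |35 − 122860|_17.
d_17(35, 122860) = 1/4913

Step 1 — x − y = 35 − 122860 = -122825. Step 2 — v_17(-122825) = 3 (factor: -122825 = −(17^3 · 25); the sign does not affect v_p). Step 3 — |x − y|_17 = 17^{-3} = 1/4913.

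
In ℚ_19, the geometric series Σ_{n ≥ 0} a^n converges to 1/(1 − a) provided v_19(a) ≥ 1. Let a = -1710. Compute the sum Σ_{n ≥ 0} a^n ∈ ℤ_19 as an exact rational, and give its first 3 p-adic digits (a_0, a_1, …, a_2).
Σ a^n = 1/(1 − a) = 1/1711;  first 3 digits = (1, 5, 1)

v_19(a) = 1 ≥ 1, so the series converges in ℤ_19 to 1/(1 − a) = 1/(1 − (-1710)) = 1/1711. Expand this rational in ℤ_19: compute digits iteratively via d_i = x_i mod 19, x_{i+1} = (x_i − d_i)/19. The first 3 digits are (1, 5, 1).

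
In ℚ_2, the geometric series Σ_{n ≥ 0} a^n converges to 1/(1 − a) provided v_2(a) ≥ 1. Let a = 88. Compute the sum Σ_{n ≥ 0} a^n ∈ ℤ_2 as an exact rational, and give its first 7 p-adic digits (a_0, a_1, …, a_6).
Σ a^n = 1/(1 − a) = -1/87;  first 7 digits = (1, 0, 0, 1, 1, 0, 0)

v_2(a) = 3 ≥ 1, so the series converges in ℤ_2 to 1/(1 − a) = 1/(1 − 88) = -1/87. Expand this rational in ℤ_2: compute digits iteratively via d_i = x_i mod 2, x_{i+1} = (x_i − d_i)/2. The first 7 digits are (1, 0, 0, 1, 1, 0, 0).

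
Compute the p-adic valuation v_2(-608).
v_2(-608) = 5

v_2(n) is the largest exponent k such that 2^k divides n. Factor out: -608 = -2^5 · 19. (Sign doesn't affect v_p.) So v_2(-608) = 5.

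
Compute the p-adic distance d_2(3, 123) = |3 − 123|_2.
d_2(3, 123) = 1/8

Step 1 — x − y = 3 − 123 = -120. Step 2 — v_2(-120) = 3 (factor: -120 = −(2^3 · 15); the sign does not affect v_p). Step 3 — |x − y|_2 = 2^{-3} = 1/8.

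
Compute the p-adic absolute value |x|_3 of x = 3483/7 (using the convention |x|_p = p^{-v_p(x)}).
|3483/7|_3 = 1/81

Step 1 — compute v_3(x) by factoring powers of 3 out of the numerator and denominator: v_3(3483/7) = 4. Step 2 — apply |x|_p = p^{-v_p(x)} = 3^{-4} = 1/81.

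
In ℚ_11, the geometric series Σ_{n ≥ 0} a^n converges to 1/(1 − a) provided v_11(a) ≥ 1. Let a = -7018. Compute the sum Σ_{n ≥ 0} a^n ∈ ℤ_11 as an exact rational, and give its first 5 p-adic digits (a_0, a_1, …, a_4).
Σ a^n = 1/(1 − a) = 1/7019;  first 5 digits = (1, 0, 8, 5, 8)

v_11(a) = 2 ≥ 1, so the series converges in ℤ_11 to 1/(1 − a) = 1/(1 − (-7018)) = 1/7019. Expand this rational in ℤ_11: compute digits iteratively via d_i = x_i mod 11, x_{i+1} = (x_i − d_i)/11. The first 5 digits are (1, 0, 8, 5, 8).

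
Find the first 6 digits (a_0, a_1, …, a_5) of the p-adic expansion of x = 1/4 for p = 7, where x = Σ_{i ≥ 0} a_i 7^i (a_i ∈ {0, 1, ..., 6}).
(a_0, …, a_5) = (2, 5, 1, 5, 1, 5)

v_7(1/4) = 0 (numerator and denominator both coprime to 7), so x ∈ ℤ_7^×. Compute digits iteratively via a_i = x_i mod 7, x_{i+1} = (x_i − a_i)/7, with x_0 = x:
  x_0 = 1/4;  a_0 = 2;  x_1 = (x_0 − 2)/7 = -1/4
  x_1 = -1/4;  a_1 = 5;  x_2 = (x_1 − 5)/7 = -3/4
  x_2 = -3/4;  a_2 = 1;  x_3 = (x_2 − 1)/7 = -1/4
  x_3 = -1/4;  a_3 = 5;  x_4 = (x_3 − 5)/7 = -3/4
  x_4 = -3/4;  a_4 = 1;  x_5 = (x_4 − 1)/7 = -1/4
  x_5 = -1/4;  a_5 = 5;  x_6 = (x_5 − 5)/7 = -3/4
Digits: (2, 5, 1, 5, 1, 5).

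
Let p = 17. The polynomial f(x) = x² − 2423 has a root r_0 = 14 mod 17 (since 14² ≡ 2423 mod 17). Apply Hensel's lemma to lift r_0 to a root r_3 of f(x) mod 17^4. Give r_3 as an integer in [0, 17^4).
r_3 = 47954 (mod 83521)

Hensel's recurrence: r_{i+1} = r_i − f(r_i)·(f′(r_i))^{-1} mod 17^{i+2}, with f′(x) = 2x. Iterate:
  r_0 = 14 (mod 17)
  r_1 = 269 (mod 289)
  r_2 = 3737 (mod 4913)
  r_3 = 47954 (mod 83521)
Final: r_3 = 47954, and one checks f(r_3) ≡ 0 mod 17^4.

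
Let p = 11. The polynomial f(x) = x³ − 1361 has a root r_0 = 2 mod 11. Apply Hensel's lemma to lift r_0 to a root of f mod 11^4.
r_3 = 3533 (mod 14641)

Hensel: r_{i+1} = r_i − f(r_i)/f′(r_i) mod 11^{i+2}, where f′(x) = 3x². Iterate:
  r_0 = 2 (mod 11)
  r_1 = 24 (mod 121)
  r_2 = 871 (mod 1331)
  r_3 = 3533 (mod 14641)
Final: r = 3533 with f(r) ≡ 0 mod 11^4.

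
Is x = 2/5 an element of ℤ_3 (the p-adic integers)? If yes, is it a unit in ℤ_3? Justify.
x ∈ ℤ_3^× (unit); v_3(x) = 0

ℤ_3 = {x ∈ ℚ_3 : v_3(x) ≥ 0} and ℤ_3^× = {x ∈ ℤ_3 : v_3(x) = 0}. Here v_3(2/5) = v_3(num) − v_3(den) = 0; compare against these criteria.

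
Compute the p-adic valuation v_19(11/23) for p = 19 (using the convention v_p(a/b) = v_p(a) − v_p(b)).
v_19(11/23) = 0

Factor powers of 19 from the numerator and denominator of the reduced fraction: 11 = 19^0 · 11 and 23 = 19^0 · 23. Apply v_p(a/b) = v_p(a) − v_p(b): v_19(11/23) = 0 − 0 = 0.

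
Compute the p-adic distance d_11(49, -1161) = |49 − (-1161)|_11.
d_11(49, -1161) = 1/121

Step 1 — x − y = 49 − (-1161) = 1210. Step 2 — v_11(1210) = 2 (factor: 1210 = (11^2 · 10); the sign does not affect v_p). Step 3 — |x − y|_11 = 11^{-2} = 1/121.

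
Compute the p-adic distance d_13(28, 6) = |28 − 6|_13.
d_13(28, 6) = 1

Step 1 — x − y = 28 − 6 = 22. Step 2 — v_13(22) = 0 (factor: 22 = (13^0 · 22); the sign does not affect v_p). Step 3 — |x − y|_13 = 13^{0} = 1.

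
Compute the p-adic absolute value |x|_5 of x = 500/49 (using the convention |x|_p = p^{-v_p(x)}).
|500/49|_5 = 1/125

Step 1 — compute v_5(x) by factoring powers of 5 out of the numerator and denominator: v_5(500/49) = 3. Step 2 — apply |x|_p = p^{-v_p(x)} = 5^{-3} = 1/125.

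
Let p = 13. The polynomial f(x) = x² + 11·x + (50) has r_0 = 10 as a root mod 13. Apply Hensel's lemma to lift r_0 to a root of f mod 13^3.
r_2 = 127 (mod 2197)

Hensel: r_{i+1} = r_i − f(r_i)·(f′(r_i))^{-1} mod 13^{i+2}, f′(x) = 2x + 11. Iterate:
  r_0 = 10 (mod 13)
  r_1 = 127 (mod 169)
  r_2 = 127 (mod 2197)
Final: r = 127 satisfies f(r) ≡ 0 mod 13^3.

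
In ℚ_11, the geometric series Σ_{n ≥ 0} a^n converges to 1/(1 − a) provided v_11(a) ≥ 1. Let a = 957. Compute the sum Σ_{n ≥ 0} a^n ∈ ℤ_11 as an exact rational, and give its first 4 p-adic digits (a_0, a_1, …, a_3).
Σ a^n = 1/(1 − a) = -1/956;  first 4 digits = (1, 10, 8, 5)

v_11(a) = 1 ≥ 1, so the series converges in ℤ_11 to 1/(1 − a) = 1/(1 − 957) = -1/956. Expand this rational in ℤ_11: compute digits iteratively via d_i = x_i mod 11, x_{i+1} = (x_i − d_i)/11. The first 4 digits are (1, 10, 8, 5).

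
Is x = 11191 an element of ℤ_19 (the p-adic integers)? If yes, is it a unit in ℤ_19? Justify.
x ∈ ℤ_19 but not a unit; v_19(x) = 2 > 0

ℤ_19 = {x ∈ ℚ_19 : v_19(x) ≥ 0} and ℤ_19^× = {x ∈ ℤ_19 : v_19(x) = 0}. Here v_19(11191) = v_19(num) − v_19(den) = 2; compare against these criteria.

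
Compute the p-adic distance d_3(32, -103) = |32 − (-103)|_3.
d_3(32, -103) = 1/27

Step 1 — x − y = 32 − (-103) = 135. Step 2 — v_3(135) = 3 (factor: 135 = (3^3 · 5); the sign does not affect v_p). Step 3 — |x − y|_3 = 3^{-3} = 1/27.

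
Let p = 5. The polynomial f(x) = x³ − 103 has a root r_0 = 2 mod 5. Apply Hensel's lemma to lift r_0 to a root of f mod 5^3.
r_2 = 12 (mod 125)

Hensel: r_{i+1} = r_i − f(r_i)/f′(r_i) mod 5^{i+2}, where f′(x) = 3x². Iterate:
  r_0 = 2 (mod 5)
  r_1 = 12 (mod 25)
  r_2 = 12 (mod 125)
Final: r = 12 with f(r) ≡ 0 mod 5^3.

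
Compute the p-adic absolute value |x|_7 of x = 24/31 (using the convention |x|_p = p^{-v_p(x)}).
|24/31|_7 = 1

Step 1 — compute v_7(x) by factoring powers of 7 out of the numerator and denominator: v_7(24/31) = 0. Step 2 — apply |x|_p = p^{-v_p(x)} = 7^{0} = 1.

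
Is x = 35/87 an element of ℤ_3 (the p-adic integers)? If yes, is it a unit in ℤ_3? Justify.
x ∉ ℤ_3 (v_3(x) = -1 < 0)

ℤ_3 = {x ∈ ℚ_3 : v_3(x) ≥ 0} and ℤ_3^× = {x ∈ ℤ_3 : v_3(x) = 0}. Here v_3(35/87) = v_3(num) − v_3(den) = -1; compare against these criteria.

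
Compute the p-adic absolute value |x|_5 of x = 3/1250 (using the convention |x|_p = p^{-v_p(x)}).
|3/1250|_5 = 625

Step 1 — compute v_5(x) by factoring powers of 5 out of the numerator and denominator: v_5(3/1250) = -4. Step 2 — apply |x|_p = p^{-v_p(x)} = 5^{4} = 625.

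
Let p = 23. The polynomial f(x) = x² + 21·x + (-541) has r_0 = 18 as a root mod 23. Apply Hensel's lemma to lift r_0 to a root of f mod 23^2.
r_1 = 340 (mod 529)

Hensel: r_{i+1} = r_i − f(r_i)·(f′(r_i))^{-1} mod 23^{i+2}, f′(x) = 2x + 21. Iterate:
  r_0 = 18 (mod 23)
  r_1 = 340 (mod 529)
Final: r = 340 satisfies f(r) ≡ 0 mod 23^2.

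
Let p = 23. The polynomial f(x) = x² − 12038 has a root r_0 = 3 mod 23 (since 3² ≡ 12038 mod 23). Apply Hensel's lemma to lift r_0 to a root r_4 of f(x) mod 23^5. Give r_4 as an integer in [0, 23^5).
r_4 = 5582517 (mod 6436343)

Hensel's recurrence: r_{i+1} = r_i − f(r_i)·(f′(r_i))^{-1} mod 23^{i+2}, with f′(x) = 2x. Iterate:
  r_0 = 3 (mod 23)
  r_1 = 509 (mod 529)
  r_2 = 10031 (mod 12167)
  r_3 = 265538 (mod 279841)
  r_4 = 5582517 (mod 6436343)
Final: r_4 = 5582517, and one checks f(r_4) ≡ 0 mod 23^5.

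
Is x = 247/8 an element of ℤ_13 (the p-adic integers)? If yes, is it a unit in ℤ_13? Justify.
x ∈ ℤ_13 but not a unit; v_13(x) = 1 > 0

ℤ_13 = {x ∈ ℚ_13 : v_13(x) ≥ 0} and ℤ_13^× = {x ∈ ℤ_13 : v_13(x) = 0}. Here v_13(247/8) = v_13(num) − v_13(den) = 1; compare against these criteria.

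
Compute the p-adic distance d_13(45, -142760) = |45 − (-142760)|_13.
d_13(45, -142760) = 1/28561

Step 1 — x − y = 45 − (-142760) = 142805. Step 2 — v_13(142805) = 4 (factor: 142805 = (13^4 · 5); the sign does not affect v_p). Step 3 — |x − y|_13 = 13^{-4} = 1/28561.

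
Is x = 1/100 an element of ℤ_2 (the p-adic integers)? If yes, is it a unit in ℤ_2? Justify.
x ∉ ℤ_2 (v_2(x) = -2 < 0)

ℤ_2 = {x ∈ ℚ_2 : v_2(x) ≥ 0} and ℤ_2^× = {x ∈ ℤ_2 : v_2(x) = 0}. Here v_2(1/100) = v_2(num) − v_2(den) = -2; compare against these criteria.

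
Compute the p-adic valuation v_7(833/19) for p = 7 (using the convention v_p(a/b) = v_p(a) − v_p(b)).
v_7(833/19) = 2

Factor powers of 7 from the numerator and denominator of the reduced fraction: 833 = 7^2 · 17 and 19 = 7^0 · 19. Apply v_p(a/b) = v_p(a) − v_p(b): v_7(833/19) = 2 − 0 = 2.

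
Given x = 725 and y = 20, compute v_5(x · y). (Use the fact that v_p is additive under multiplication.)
v_5(14500) = 3

v_p(x) = 2 (factor: 725 = 5^2 · 29); v_p(y) = 1 (factor: 20 = 5^1 · 4). Additivity: v_p(xy) = v_p(x) + v_p(y) = 2 + 1 = 3. (Direct check: xy = 14500 = 5^3 · (116).)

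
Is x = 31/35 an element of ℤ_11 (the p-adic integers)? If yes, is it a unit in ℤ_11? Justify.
x ∈ ℤ_11^× (unit); v_11(x) = 0

ℤ_11 = {x ∈ ℚ_11 : v_11(x) ≥ 0} and ℤ_11^× = {x ∈ ℤ_11 : v_11(x) = 0}. Here v_11(31/35) = v_11(num) − v_11(den) = 0; compare against these criteria.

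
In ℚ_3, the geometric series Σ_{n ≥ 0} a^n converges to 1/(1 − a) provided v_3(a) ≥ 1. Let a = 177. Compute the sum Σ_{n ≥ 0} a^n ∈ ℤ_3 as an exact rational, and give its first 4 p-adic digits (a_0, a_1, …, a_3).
Σ a^n = 1/(1 − a) = -1/176;  first 4 digits = (1, 2, 2, 1)

v_3(a) = 1 ≥ 1, so the series converges in ℤ_3 to 1/(1 − a) = 1/(1 − 177) = -1/176. Expand this rational in ℤ_3: compute digits iteratively via d_i = x_i mod 3, x_{i+1} = (x_i − d_i)/3. The first 4 digits are (1, 2, 2, 1).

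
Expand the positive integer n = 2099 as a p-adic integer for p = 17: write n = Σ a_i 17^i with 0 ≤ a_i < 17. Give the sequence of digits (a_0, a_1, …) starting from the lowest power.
(a_0, a_1, …) = (8, 4, 7)

Repeated division by 17 gives the digits low-to-high: 2099 = 8 + 4·17^1 + 7·17^2. Digit sequence: (8, 4, 7).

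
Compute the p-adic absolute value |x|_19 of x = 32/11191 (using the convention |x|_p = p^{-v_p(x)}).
|32/11191|_19 = 361

Step 1 — compute v_19(x) by factoring powers of 19 out of the numerator and denominator: v_19(32/11191) = -2. Step 2 — apply |x|_p = p^{-v_p(x)} = 19^{2} = 361.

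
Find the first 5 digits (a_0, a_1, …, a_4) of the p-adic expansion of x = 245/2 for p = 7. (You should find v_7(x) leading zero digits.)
(a_0, …, a_4) = (0, 0, 6, 3, 3)

v_7(245/2) = 2, so a_0 = ... = a_1 = 0. Factor out: x = 7^2 · u with u = 5/2 a unit in ℤ_7. Expand u iteratively via a_{v+i} = u_i mod 7, u_{i+1} = (u_i − a_{v+i})/7:
  u_0 = 5/2;  a_2 = 6;  u_1 = (u_0 − 6)/7 = -1/2
  u_1 = -1/2;  a_3 = 3;  u_2 = (u_1 − 3)/7 = -1/2
  u_2 = -1/2;  a_4 = 3;  u_3 = (u_2 − 3)/7 = -1/2
Digits: (0, 0, 6, 3, 3).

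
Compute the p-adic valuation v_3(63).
v_3(63) = 2

v_3(n) is the largest exponent k such that 3^k divides n. Factor out: 63 = 3^2 · 7. (Sign doesn't affect v_p.) So v_3(63) = 2.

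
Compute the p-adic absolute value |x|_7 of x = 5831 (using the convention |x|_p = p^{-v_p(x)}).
|5831|_7 = 1/343

Step 1 — compute v_7(x) by factoring powers of 7 out of the numerator and denominator: v_7(5831) = 3. Step 2 — apply |x|_p = p^{-v_p(x)} = 7^{-3} = 1/343.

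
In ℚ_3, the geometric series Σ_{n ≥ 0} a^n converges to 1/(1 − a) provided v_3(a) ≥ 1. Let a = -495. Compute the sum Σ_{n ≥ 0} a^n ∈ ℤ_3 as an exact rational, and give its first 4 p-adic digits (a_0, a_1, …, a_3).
Σ a^n = 1/(1 − a) = 1/496;  first 4 digits = (1, 0, 2, 2)

v_3(a) = 2 ≥ 1, so the series converges in ℤ_3 to 1/(1 − a) = 1/(1 − (-495)) = 1/496. Expand this rational in ℤ_3: compute digits iteratively via d_i = x_i mod 3, x_{i+1} = (x_i − d_i)/3. The first 4 digits are (1, 0, 2, 2).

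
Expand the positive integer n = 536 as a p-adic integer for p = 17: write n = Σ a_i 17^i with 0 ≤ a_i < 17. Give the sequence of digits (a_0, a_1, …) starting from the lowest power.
(a_0, a_1, …) = (9, 14, 1)

Repeated division by 17 gives the digits low-to-high: 536 = 9 + 14·17^1 + 1·17^2. Digit sequence: (9, 14, 1).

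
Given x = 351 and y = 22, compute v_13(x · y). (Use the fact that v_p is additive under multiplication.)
v_13(7722) = 1

v_p(x) = 1 (factor: 351 = 13^1 · 27); v_p(y) = 0 (factor: 22 = 13^0 · 22). Additivity: v_p(xy) = v_p(x) + v_p(y) = 1 + 0 = 1. (Direct check: xy = 7722 = 13^1 · (594).)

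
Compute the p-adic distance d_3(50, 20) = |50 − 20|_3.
d_3(50, 20) = 1/3

Step 1 — x − y = 50 − 20 = 30. Step 2 — v_3(30) = 1 (factor: 30 = (3^1 · 10); the sign does not affect v_p). Step 3 — |x − y|_3 = 3^{-1} = 1/3.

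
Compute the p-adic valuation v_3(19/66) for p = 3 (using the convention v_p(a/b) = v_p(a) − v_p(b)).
v_3(19/66) = -1

Factor powers of 3 from the numerator and denominator of the reduced fraction: 19 = 3^0 · 19 and 66 = 3^1 · 22. Apply v_p(a/b) = v_p(a) − v_p(b): v_3(19/66) = 0 − 1 = -1.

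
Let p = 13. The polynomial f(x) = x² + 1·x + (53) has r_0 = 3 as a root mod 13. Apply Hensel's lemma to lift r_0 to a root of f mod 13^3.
r_2 = 718 (mod 2197)

Hensel: r_{i+1} = r_i − f(r_i)·(f′(r_i))^{-1} mod 13^{i+2}, f′(x) = 2x + 1. Iterate:
  r_0 = 3 (mod 13)
  r_1 = 42 (mod 169)
  r_2 = 718 (mod 2197)
Final: r = 718 satisfies f(r) ≡ 0 mod 13^3.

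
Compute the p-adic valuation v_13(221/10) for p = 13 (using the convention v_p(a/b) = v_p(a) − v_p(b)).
v_13(221/10) = 1

Factor powers of 13 from the numerator and denominator of the reduced fraction: 221 = 13^1 · 17 and 10 = 13^0 · 10. Apply v_p(a/b) = v_p(a) − v_p(b): v_13(221/10) = 1 − 0 = 1.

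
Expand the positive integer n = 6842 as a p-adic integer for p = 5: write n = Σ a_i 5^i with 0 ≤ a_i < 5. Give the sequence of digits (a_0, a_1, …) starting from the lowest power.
(a_0, a_1, …) = (2, 3, 3, 4, 0, 2)

Repeated division by 5 gives the digits low-to-high: 6842 = 2 + 3·5^1 + 3·5^2 + 4·5^3 + 2·5^5. Digit sequence: (2, 3, 3, 4, 0, 2).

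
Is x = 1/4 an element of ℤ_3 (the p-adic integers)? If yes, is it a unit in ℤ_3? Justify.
x ∈ ℤ_3^× (unit); v_3(x) = 0

ℤ_3 = {x ∈ ℚ_3 : v_3(x) ≥ 0} and ℤ_3^× = {x ∈ ℤ_3 : v_3(x) = 0}. Here v_3(1/4) = v_3(num) − v_3(den) = 0; compare against these criteria.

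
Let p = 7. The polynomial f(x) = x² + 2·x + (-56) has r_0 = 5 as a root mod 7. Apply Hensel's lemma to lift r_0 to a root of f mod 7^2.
r_1 = 19 (mod 49)

Hensel: r_{i+1} = r_i − f(r_i)·(f′(r_i))^{-1} mod 7^{i+2}, f′(x) = 2x + 2. Iterate:
  r_0 = 5 (mod 7)
  r_1 = 19 (mod 49)
Final: r = 19 satisfies f(r) ≡ 0 mod 7^2.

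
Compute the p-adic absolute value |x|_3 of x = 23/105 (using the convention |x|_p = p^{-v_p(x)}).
|23/105|_3 = 3

Step 1 — compute v_3(x) by factoring powers of 3 out of the numerator and denominator: v_3(23/105) = -1. Step 2 — apply |x|_p = p^{-v_p(x)} = 3^{1} = 3.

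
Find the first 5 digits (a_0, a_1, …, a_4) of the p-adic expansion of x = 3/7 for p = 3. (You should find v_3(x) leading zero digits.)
(a_0, …, a_4) = (0, 1, 1, 0, 2)

v_3(3/7) = 1, so a_0 = ... = a_0 = 0. Factor out: x = 3^1 · u with u = 1/7 a unit in ℤ_3. Expand u iteratively via a_{v+i} = u_i mod 3, u_{i+1} = (u_i − a_{v+i})/3:
  u_0 = 1/7;  a_1 = 1;  u_1 = (u_0 − 1)/3 = -2/7
  u_1 = -2/7;  a_2 = 1;  u_2 = (u_1 − 1)/3 = -3/7
  u_2 = -3/7;  a_3 = 0;  u_3 = (u_2 − 0)/3 = -1/7
  u_3 = -1/7;  a_4 = 2;  u_4 = (u_3 − 2)/3 = -5/7
Digits: (0, 1, 1, 0, 2).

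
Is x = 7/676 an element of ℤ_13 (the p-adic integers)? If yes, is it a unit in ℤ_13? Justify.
x ∉ ℤ_13 (v_13(x) = -2 < 0)

ℤ_13 = {x ∈ ℚ_13 : v_13(x) ≥ 0} and ℤ_13^× = {x ∈ ℤ_13 : v_13(x) = 0}. Here v_13(7/676) = v_13(num) − v_13(den) = -2; compare against these criteria.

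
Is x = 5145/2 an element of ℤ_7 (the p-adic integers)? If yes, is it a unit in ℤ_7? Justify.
x ∈ ℤ_7 but not a unit; v_7(x) = 3 > 0

ℤ_7 = {x ∈ ℚ_7 : v_7(x) ≥ 0} and ℤ_7^× = {x ∈ ℤ_7 : v_7(x) = 0}. Here v_7(5145/2) = v_7(num) − v_7(den) = 3; compare against these criteria.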